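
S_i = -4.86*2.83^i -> [-4.86, -13.75, -38.92, -110.15, -311.73]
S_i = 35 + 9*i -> [35, 44, 53, 62, 71]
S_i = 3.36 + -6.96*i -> [3.36, -3.6, -10.56, -17.52, -24.48]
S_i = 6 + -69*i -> [6, -63, -132, -201, -270]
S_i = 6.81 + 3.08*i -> [6.81, 9.89, 12.97, 16.05, 19.13]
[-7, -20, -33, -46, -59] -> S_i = -7 + -13*i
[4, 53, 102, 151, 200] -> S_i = 4 + 49*i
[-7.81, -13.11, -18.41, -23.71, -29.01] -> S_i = -7.81 + -5.30*i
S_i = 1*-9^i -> [1, -9, 81, -729, 6561]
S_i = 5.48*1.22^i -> [5.48, 6.69, 8.16, 9.95, 12.14]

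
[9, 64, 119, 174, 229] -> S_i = 9 + 55*i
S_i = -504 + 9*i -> [-504, -495, -486, -477, -468]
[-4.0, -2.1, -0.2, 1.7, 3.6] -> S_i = -4.00 + 1.90*i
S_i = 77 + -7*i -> [77, 70, 63, 56, 49]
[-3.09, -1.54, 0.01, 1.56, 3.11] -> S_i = -3.09 + 1.55*i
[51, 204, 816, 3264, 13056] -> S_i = 51*4^i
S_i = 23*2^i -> [23, 46, 92, 184, 368]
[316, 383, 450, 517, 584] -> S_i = 316 + 67*i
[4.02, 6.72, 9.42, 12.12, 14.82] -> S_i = 4.02 + 2.70*i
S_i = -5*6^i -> [-5, -30, -180, -1080, -6480]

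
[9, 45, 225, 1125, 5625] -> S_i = 9*5^i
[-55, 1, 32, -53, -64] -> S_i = Random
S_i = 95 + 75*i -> [95, 170, 245, 320, 395]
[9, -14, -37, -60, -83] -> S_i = 9 + -23*i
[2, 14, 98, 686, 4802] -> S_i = 2*7^i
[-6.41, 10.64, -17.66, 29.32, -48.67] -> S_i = -6.41*(-1.66)^i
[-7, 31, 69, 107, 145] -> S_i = -7 + 38*i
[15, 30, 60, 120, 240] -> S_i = 15*2^i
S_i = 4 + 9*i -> [4, 13, 22, 31, 40]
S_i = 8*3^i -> [8, 24, 72, 216, 648]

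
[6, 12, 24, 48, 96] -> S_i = 6*2^i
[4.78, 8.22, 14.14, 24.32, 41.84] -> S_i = 4.78*1.72^i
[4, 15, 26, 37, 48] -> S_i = 4 + 11*i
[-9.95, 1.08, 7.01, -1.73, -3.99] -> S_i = Random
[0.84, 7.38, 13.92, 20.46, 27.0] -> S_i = 0.84 + 6.54*i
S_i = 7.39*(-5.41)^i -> [7.39, -39.98, 216.29, -1170.14, 6330.43]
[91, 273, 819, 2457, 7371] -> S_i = 91*3^i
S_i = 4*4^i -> [4, 16, 64, 256, 1024]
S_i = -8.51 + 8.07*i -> [-8.51, -0.44, 7.63, 15.7, 23.77]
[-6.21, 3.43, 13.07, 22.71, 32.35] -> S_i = -6.21 + 9.64*i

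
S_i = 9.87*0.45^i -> [9.87, 4.44, 2.0, 0.9, 0.4]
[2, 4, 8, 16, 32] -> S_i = 2*2^i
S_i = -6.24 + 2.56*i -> [-6.24, -3.68, -1.12, 1.44, 4.0]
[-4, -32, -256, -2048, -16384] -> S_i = -4*8^i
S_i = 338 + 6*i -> [338, 344, 350, 356, 362]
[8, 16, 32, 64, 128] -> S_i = 8*2^i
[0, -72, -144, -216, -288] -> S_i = 0 + -72*i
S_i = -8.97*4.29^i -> [-8.97, -38.48, -165.08, -708.21, -3038.24]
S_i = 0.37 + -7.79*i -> [0.37, -7.42, -15.21, -23.0, -30.79]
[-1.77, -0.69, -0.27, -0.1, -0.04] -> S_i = -1.77*0.39^i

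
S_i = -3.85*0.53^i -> [-3.85, -2.04, -1.08, -0.57, -0.3]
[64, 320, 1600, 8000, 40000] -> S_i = 64*5^i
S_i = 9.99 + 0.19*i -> [9.99, 10.18, 10.37, 10.56, 10.75]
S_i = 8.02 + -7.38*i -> [8.02, 0.64, -6.74, -14.12, -21.5]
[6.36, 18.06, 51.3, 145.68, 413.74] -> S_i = 6.36*2.84^i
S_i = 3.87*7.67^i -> [3.87, 29.68, 227.67, 1746.21, 13393.45]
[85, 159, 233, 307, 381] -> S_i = 85 + 74*i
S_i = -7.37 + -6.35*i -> [-7.37, -13.72, -20.07, -26.42, -32.77]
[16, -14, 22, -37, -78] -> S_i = Random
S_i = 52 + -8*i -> [52, 44, 36, 28, 20]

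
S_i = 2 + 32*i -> [2, 34, 66, 98, 130]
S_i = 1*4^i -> [1, 4, 16, 64, 256]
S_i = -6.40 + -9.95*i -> [-6.4, -16.35, -26.3, -36.25, -46.2]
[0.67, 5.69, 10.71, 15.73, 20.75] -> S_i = 0.67 + 5.02*i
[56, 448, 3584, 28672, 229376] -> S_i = 56*8^i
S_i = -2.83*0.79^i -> [-2.83, -2.24, -1.77, -1.4, -1.1]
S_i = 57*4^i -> [57, 228, 912, 3648, 14592]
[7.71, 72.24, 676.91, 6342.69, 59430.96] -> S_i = 7.71*9.37^i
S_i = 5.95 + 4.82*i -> [5.95, 10.77, 15.59, 20.41, 25.23]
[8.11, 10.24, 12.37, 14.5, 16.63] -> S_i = 8.11 + 2.13*i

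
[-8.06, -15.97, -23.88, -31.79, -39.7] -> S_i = -8.06 + -7.91*i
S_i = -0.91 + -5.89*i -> [-0.91, -6.8, -12.69, -18.58, -24.47]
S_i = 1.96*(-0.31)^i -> [1.96, -0.61, 0.19, -0.06, 0.02]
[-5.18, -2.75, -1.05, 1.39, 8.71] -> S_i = Random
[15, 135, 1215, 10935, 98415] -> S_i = 15*9^i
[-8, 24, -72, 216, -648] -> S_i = -8*-3^i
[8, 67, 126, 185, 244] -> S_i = 8 + 59*i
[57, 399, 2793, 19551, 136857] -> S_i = 57*7^i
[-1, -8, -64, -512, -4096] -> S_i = -1*8^i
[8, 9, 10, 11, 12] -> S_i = 8 + 1*i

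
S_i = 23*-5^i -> [23, -115, 575, -2875, 14375]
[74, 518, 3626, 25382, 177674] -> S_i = 74*7^i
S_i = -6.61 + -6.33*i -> [-6.61, -12.94, -19.27, -25.6, -31.93]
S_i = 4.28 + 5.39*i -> [4.28, 9.67, 15.06, 20.45, 25.84]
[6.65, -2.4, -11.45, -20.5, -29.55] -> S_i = 6.65 + -9.05*i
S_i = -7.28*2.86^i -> [-7.28, -20.82, -59.55, -170.31, -487.07]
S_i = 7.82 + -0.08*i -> [7.82, 7.74, 7.66, 7.58, 7.5]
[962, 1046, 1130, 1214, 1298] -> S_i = 962 + 84*i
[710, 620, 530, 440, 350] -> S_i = 710 + -90*i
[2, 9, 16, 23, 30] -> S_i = 2 + 7*i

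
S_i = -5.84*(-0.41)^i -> [-5.84, 2.39, -0.98, 0.4, -0.17]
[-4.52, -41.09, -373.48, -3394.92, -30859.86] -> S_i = -4.52*9.09^i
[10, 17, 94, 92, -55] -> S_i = Random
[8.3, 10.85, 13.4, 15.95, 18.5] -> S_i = 8.30 + 2.55*i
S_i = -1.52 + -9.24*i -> [-1.52, -10.76, -20.0, -29.24, -38.48]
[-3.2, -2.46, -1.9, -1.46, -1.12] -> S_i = -3.20*0.77^i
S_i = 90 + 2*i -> [90, 92, 94, 96, 98]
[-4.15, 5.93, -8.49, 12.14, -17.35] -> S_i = -4.15*(-1.43)^i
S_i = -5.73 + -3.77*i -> [-5.73, -9.5, -13.27, -17.04, -20.81]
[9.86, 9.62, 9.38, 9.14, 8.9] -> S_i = 9.86 + -0.24*i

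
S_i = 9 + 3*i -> [9, 12, 15, 18, 21]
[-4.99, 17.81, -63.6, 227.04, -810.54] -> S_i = -4.99*(-3.57)^i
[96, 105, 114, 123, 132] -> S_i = 96 + 9*i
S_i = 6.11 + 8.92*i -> [6.11, 15.03, 23.95, 32.87, 41.79]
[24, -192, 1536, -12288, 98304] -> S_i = 24*-8^i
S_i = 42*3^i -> [42, 126, 378, 1134, 3402]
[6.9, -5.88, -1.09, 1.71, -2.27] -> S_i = Random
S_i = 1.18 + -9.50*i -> [1.18, -8.32, -17.82, -27.32, -36.82]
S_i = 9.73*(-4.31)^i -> [9.73, -41.94, 180.75, -779.01, 3357.55]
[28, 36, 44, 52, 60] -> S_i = 28 + 8*i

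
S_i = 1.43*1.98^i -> [1.43, 2.83, 5.61, 11.1, 21.98]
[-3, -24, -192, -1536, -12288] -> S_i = -3*8^i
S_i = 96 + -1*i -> [96, 95, 94, 93, 92]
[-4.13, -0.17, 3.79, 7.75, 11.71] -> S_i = -4.13 + 3.96*i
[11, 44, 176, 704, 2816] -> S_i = 11*4^i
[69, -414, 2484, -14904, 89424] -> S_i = 69*-6^i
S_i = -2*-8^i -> [-2, 16, -128, 1024, -8192]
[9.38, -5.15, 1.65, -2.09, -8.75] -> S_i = Random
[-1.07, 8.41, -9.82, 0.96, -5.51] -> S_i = Random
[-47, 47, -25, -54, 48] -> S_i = Random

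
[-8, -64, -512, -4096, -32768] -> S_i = -8*8^i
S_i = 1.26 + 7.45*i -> [1.26, 8.71, 16.16, 23.61, 31.06]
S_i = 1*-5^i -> [1, -5, 25, -125, 625]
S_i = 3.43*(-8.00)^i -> [3.43, -27.44, 219.52, -1756.16, 14049.28]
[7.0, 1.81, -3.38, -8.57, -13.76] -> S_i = 7.00 + -5.19*i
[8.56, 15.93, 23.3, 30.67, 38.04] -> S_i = 8.56 + 7.37*i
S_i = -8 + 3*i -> [-8, -5, -2, 1, 4]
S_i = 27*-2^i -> [27, -54, 108, -216, 432]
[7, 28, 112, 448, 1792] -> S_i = 7*4^i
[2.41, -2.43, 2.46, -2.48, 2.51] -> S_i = 2.41*(-1.01)^i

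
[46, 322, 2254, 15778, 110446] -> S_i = 46*7^i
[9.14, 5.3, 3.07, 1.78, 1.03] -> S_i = 9.14*0.58^i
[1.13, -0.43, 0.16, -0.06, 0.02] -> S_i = 1.13*(-0.38)^i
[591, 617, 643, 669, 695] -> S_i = 591 + 26*i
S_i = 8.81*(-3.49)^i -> [8.81, -30.75, 107.31, -374.5, 1307.01]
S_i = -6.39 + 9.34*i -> [-6.39, 2.95, 12.29, 21.63, 30.97]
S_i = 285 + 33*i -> [285, 318, 351, 384, 417]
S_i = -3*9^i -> [-3, -27, -243, -2187, -19683]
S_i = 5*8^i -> [5, 40, 320, 2560, 20480]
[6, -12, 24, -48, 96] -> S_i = 6*-2^i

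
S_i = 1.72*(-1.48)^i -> [1.72, -2.55, 3.77, -5.58, 8.25]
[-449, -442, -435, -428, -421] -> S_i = -449 + 7*i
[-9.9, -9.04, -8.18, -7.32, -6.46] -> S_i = -9.90 + 0.86*i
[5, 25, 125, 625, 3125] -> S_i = 5*5^i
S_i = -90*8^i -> [-90, -720, -5760, -46080, -368640]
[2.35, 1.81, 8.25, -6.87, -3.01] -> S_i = Random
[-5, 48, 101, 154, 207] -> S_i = -5 + 53*i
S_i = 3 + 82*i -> [3, 85, 167, 249, 331]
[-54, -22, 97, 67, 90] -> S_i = Random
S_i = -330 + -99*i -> [-330, -429, -528, -627, -726]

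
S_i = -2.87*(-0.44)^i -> [-2.87, 1.26, -0.56, 0.24, -0.11]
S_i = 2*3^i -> [2, 6, 18, 54, 162]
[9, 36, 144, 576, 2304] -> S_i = 9*4^i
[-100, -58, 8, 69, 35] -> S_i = Random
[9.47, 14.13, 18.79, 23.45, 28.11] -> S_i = 9.47 + 4.66*i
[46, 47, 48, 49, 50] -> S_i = 46 + 1*i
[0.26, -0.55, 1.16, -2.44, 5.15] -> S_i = 0.26*(-2.11)^i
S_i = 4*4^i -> [4, 16, 64, 256, 1024]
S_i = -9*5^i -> [-9, -45, -225, -1125, -5625]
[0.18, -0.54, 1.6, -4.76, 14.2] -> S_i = 0.18*(-2.98)^i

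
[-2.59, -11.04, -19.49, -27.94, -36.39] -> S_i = -2.59 + -8.45*i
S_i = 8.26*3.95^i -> [8.26, 32.63, 128.88, 509.06, 2010.8]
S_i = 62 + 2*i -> [62, 64, 66, 68, 70]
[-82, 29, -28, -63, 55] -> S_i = Random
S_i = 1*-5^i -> [1, -5, 25, -125, 625]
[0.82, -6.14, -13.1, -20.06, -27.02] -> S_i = 0.82 + -6.96*i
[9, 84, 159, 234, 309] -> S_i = 9 + 75*i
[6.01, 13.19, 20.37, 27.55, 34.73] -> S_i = 6.01 + 7.18*i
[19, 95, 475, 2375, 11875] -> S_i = 19*5^i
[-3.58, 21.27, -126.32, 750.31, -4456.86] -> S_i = -3.58*(-5.94)^i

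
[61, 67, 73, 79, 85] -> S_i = 61 + 6*i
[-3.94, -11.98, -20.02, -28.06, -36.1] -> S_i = -3.94 + -8.04*i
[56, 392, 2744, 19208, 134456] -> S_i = 56*7^i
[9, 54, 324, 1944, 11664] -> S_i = 9*6^i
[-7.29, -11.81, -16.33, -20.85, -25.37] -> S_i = -7.29 + -4.52*i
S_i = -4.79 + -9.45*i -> [-4.79, -14.24, -23.69, -33.14, -42.59]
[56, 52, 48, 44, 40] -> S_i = 56 + -4*i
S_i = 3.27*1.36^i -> [3.27, 4.45, 6.05, 8.23, 11.19]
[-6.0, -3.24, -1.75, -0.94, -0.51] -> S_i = -6.00*0.54^i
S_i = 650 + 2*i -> [650, 652, 654, 656, 658]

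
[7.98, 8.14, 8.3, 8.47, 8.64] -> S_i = 7.98*1.02^i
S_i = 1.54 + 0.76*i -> [1.54, 2.3, 3.06, 3.82, 4.58]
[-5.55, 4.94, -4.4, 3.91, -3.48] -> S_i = -5.55*(-0.89)^i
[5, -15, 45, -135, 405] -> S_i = 5*-3^i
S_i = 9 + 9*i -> [9, 18, 27, 36, 45]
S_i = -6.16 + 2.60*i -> [-6.16, -3.56, -0.96, 1.64, 4.24]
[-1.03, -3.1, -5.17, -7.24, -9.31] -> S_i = -1.03 + -2.07*i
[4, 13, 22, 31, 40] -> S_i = 4 + 9*i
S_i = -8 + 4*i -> [-8, -4, 0, 4, 8]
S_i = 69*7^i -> [69, 483, 3381, 23667, 165669]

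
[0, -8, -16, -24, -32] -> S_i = 0 + -8*i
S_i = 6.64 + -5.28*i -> [6.64, 1.36, -3.92, -9.2, -14.48]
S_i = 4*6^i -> [4, 24, 144, 864, 5184]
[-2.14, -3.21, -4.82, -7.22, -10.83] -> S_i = -2.14*1.50^i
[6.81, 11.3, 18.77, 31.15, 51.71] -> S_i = 6.81*1.66^i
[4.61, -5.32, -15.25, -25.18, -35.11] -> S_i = 4.61 + -9.93*i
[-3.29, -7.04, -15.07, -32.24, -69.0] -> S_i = -3.29*2.14^i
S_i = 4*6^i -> [4, 24, 144, 864, 5184]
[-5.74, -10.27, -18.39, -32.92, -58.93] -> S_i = -5.74*1.79^i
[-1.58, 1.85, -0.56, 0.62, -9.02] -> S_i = Random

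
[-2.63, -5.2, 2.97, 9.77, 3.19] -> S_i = Random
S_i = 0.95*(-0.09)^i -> [0.95, -0.09, 0.01, -0.0, 0.0]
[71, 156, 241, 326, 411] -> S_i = 71 + 85*i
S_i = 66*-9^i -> [66, -594, 5346, -48114, 433026]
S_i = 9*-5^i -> [9, -45, 225, -1125, 5625]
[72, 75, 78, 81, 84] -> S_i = 72 + 3*i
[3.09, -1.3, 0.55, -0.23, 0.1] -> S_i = 3.09*(-0.42)^i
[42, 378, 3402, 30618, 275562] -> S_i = 42*9^i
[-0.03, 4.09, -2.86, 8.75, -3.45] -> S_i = Random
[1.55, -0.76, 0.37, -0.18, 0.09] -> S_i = 1.55*(-0.49)^i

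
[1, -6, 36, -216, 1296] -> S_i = 1*-6^i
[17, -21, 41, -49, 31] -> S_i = Random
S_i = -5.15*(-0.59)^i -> [-5.15, 3.04, -1.79, 1.06, -0.62]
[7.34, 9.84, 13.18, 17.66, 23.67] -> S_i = 7.34*1.34^i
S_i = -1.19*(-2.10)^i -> [-1.19, 2.5, -5.25, 11.02, -23.14]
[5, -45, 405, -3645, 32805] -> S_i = 5*-9^i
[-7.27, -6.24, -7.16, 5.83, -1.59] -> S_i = Random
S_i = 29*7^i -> [29, 203, 1421, 9947, 69629]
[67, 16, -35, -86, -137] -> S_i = 67 + -51*i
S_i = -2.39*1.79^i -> [-2.39, -4.28, -7.66, -13.71, -24.54]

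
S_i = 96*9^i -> [96, 864, 7776, 69984, 629856]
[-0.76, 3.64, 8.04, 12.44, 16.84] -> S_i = -0.76 + 4.40*i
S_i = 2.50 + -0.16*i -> [2.5, 2.34, 2.18, 2.02, 1.86]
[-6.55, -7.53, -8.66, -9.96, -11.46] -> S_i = -6.55*1.15^i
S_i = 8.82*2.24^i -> [8.82, 19.76, 44.26, 99.13, 222.06]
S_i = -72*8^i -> [-72, -576, -4608, -36864, -294912]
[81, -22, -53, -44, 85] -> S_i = Random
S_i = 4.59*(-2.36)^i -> [4.59, -10.83, 25.56, -60.33, 142.38]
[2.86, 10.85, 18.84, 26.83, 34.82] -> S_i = 2.86 + 7.99*i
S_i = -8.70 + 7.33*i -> [-8.7, -1.37, 5.96, 13.29, 20.62]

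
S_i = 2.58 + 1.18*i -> [2.58, 3.76, 4.94, 6.12, 7.3]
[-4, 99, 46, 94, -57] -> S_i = Random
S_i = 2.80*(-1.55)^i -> [2.8, -4.34, 6.73, -10.43, 16.16]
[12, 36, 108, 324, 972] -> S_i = 12*3^i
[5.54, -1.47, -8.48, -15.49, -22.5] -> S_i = 5.54 + -7.01*i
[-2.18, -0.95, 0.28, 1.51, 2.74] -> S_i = -2.18 + 1.23*i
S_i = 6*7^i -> [6, 42, 294, 2058, 14406]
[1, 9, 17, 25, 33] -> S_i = 1 + 8*i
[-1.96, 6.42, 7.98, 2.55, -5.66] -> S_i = Random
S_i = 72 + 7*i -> [72, 79, 86, 93, 100]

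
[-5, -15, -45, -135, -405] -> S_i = -5*3^i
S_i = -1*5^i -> [-1, -5, -25, -125, -625]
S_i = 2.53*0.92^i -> [2.53, 2.33, 2.14, 1.97, 1.81]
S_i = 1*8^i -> [1, 8, 64, 512, 4096]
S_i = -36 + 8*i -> [-36, -28, -20, -12, -4]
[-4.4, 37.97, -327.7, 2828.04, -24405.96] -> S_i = -4.40*(-8.63)^i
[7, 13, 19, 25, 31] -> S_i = 7 + 6*i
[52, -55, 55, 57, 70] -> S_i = Random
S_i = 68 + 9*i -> [68, 77, 86, 95, 104]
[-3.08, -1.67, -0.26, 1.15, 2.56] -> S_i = -3.08 + 1.41*i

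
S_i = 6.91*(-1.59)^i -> [6.91, -10.99, 17.47, -27.78, 44.16]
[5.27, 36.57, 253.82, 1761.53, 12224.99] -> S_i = 5.27*6.94^i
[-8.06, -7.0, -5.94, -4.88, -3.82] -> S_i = -8.06 + 1.06*i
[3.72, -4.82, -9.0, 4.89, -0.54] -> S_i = Random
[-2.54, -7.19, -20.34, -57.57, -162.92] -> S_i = -2.54*2.83^i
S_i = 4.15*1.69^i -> [4.15, 7.01, 11.85, 20.03, 33.85]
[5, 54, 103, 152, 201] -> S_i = 5 + 49*i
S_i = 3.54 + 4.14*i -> [3.54, 7.68, 11.82, 15.96, 20.1]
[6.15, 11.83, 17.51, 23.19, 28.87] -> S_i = 6.15 + 5.68*i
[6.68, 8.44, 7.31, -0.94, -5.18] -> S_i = Random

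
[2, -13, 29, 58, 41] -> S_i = Random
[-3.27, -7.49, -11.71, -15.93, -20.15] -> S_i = -3.27 + -4.22*i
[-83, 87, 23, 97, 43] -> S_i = Random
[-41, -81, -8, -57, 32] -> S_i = Random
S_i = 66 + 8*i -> [66, 74, 82, 90, 98]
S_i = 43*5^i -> [43, 215, 1075, 5375, 26875]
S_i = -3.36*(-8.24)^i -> [-3.36, 27.69, -228.14, 1879.84, -15489.88]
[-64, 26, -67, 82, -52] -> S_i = Random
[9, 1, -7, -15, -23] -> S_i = 9 + -8*i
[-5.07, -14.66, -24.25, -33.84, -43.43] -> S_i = -5.07 + -9.59*i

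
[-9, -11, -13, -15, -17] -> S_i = -9 + -2*i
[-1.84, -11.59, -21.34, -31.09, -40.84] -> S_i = -1.84 + -9.75*i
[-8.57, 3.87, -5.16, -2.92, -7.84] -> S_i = Random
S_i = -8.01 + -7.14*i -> [-8.01, -15.15, -22.29, -29.43, -36.57]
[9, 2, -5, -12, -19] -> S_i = 9 + -7*i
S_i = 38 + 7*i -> [38, 45, 52, 59, 66]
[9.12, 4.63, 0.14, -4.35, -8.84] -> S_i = 9.12 + -4.49*i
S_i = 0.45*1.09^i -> [0.45, 0.49, 0.53, 0.58, 0.64]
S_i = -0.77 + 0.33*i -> [-0.77, -0.44, -0.11, 0.22, 0.55]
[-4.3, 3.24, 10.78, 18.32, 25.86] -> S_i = -4.30 + 7.54*i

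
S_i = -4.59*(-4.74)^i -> [-4.59, 21.76, -103.13, 488.82, -2317.0]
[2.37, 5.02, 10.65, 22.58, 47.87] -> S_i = 2.37*2.12^i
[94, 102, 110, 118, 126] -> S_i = 94 + 8*i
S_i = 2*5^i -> [2, 10, 50, 250, 1250]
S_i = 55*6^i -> [55, 330, 1980, 11880, 71280]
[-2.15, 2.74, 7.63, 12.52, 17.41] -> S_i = -2.15 + 4.89*i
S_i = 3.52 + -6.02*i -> [3.52, -2.5, -8.52, -14.54, -20.56]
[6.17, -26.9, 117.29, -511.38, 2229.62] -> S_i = 6.17*(-4.36)^i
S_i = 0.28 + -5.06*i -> [0.28, -4.78, -9.84, -14.9, -19.96]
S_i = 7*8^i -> [7, 56, 448, 3584, 28672]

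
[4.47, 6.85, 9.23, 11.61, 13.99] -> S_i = 4.47 + 2.38*i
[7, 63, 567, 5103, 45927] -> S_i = 7*9^i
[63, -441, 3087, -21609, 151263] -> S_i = 63*-7^i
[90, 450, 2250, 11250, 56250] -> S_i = 90*5^i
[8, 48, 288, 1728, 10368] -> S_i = 8*6^i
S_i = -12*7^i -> [-12, -84, -588, -4116, -28812]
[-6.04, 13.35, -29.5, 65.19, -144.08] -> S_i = -6.04*(-2.21)^i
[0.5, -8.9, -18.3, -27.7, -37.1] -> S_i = 0.50 + -9.40*i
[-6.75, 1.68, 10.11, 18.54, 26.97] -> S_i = -6.75 + 8.43*i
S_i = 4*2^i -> [4, 8, 16, 32, 64]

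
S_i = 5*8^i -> [5, 40, 320, 2560, 20480]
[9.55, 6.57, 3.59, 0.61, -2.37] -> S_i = 9.55 + -2.98*i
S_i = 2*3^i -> [2, 6, 18, 54, 162]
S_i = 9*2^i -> [9, 18, 36, 72, 144]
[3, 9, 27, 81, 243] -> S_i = 3*3^i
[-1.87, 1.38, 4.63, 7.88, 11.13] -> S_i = -1.87 + 3.25*i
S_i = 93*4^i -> [93, 372, 1488, 5952, 23808]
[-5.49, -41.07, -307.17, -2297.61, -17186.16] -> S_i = -5.49*7.48^i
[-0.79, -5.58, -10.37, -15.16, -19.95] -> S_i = -0.79 + -4.79*i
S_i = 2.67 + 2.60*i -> [2.67, 5.27, 7.87, 10.47, 13.07]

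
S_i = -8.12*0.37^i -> [-8.12, -3.0, -1.11, -0.41, -0.15]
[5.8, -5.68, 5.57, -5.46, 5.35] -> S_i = 5.80*(-0.98)^i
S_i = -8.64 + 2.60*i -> [-8.64, -6.04, -3.44, -0.84, 1.76]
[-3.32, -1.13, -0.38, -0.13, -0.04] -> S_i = -3.32*0.34^i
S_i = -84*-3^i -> [-84, 252, -756, 2268, -6804]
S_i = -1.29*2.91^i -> [-1.29, -3.75, -10.92, -31.79, -92.5]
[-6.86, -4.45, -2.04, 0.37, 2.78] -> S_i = -6.86 + 2.41*i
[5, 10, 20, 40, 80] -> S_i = 5*2^i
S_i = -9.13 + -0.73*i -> [-9.13, -9.86, -10.59, -11.32, -12.05]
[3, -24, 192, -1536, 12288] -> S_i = 3*-8^i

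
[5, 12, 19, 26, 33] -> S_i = 5 + 7*i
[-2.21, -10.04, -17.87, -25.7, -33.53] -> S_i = -2.21 + -7.83*i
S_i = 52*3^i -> [52, 156, 468, 1404, 4212]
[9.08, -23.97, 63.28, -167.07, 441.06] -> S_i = 9.08*(-2.64)^i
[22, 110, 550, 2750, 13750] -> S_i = 22*5^i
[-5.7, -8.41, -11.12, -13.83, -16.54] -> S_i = -5.70 + -2.71*i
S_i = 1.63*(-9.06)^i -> [1.63, -14.77, 133.8, -1212.19, 10982.48]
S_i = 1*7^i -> [1, 7, 49, 343, 2401]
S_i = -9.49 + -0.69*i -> [-9.49, -10.18, -10.87, -11.56, -12.25]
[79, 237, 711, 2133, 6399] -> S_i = 79*3^i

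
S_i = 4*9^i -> [4, 36, 324, 2916, 26244]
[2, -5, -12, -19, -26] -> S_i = 2 + -7*i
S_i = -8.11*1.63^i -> [-8.11, -13.22, -21.55, -35.12, -57.25]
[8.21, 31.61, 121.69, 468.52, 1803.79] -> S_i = 8.21*3.85^i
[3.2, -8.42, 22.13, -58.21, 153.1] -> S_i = 3.20*(-2.63)^i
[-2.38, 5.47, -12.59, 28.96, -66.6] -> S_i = -2.38*(-2.30)^i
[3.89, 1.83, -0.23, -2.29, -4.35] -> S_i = 3.89 + -2.06*i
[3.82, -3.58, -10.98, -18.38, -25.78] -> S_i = 3.82 + -7.40*i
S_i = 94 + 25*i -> [94, 119, 144, 169, 194]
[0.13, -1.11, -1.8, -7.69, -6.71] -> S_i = Random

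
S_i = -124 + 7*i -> [-124, -117, -110, -103, -96]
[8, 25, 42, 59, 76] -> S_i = 8 + 17*i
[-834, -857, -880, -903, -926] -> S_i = -834 + -23*i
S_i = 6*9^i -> [6, 54, 486, 4374, 39366]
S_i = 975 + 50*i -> [975, 1025, 1075, 1125, 1175]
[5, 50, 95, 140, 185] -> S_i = 5 + 45*i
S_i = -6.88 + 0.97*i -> [-6.88, -5.91, -4.94, -3.97, -3.0]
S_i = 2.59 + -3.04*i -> [2.59, -0.45, -3.49, -6.53, -9.57]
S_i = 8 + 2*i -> [8, 10, 12, 14, 16]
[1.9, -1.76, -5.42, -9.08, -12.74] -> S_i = 1.90 + -3.66*i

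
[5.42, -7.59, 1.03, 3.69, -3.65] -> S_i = Random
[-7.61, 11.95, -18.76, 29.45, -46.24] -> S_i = -7.61*(-1.57)^i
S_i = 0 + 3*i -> [0, 3, 6, 9, 12]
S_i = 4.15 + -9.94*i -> [4.15, -5.79, -15.73, -25.67, -35.61]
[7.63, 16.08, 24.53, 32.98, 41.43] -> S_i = 7.63 + 8.45*i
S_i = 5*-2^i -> [5, -10, 20, -40, 80]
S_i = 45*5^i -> [45, 225, 1125, 5625, 28125]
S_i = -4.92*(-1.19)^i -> [-4.92, 5.85, -6.97, 8.29, -9.87]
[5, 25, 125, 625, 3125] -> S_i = 5*5^i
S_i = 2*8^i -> [2, 16, 128, 1024, 8192]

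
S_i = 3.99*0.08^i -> [3.99, 0.32, 0.03, 0.0, 0.0]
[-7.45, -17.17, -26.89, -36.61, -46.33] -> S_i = -7.45 + -9.72*i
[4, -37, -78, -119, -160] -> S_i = 4 + -41*i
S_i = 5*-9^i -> [5, -45, 405, -3645, 32805]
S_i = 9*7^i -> [9, 63, 441, 3087, 21609]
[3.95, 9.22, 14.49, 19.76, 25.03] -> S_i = 3.95 + 5.27*i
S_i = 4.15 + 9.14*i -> [4.15, 13.29, 22.43, 31.57, 40.71]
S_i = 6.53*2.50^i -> [6.53, 16.32, 40.81, 102.03, 255.08]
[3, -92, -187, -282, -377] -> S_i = 3 + -95*i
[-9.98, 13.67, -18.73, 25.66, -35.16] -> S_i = -9.98*(-1.37)^i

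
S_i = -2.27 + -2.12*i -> [-2.27, -4.39, -6.51, -8.63, -10.75]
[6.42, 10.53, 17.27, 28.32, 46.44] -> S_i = 6.42*1.64^i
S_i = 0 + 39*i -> [0, 39, 78, 117, 156]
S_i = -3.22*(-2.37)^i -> [-3.22, 7.63, -18.09, 42.86, -101.59]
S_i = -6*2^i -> [-6, -12, -24, -48, -96]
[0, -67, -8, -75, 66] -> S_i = Random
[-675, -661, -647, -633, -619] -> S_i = -675 + 14*i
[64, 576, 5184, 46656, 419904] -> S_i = 64*9^i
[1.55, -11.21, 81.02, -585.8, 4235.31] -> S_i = 1.55*(-7.23)^i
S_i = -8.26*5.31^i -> [-8.26, -43.86, -232.9, -1236.7, -6566.87]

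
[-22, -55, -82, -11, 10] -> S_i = Random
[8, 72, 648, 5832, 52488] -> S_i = 8*9^i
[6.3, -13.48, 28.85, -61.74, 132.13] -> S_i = 6.30*(-2.14)^i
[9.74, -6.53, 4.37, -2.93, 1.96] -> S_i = 9.74*(-0.67)^i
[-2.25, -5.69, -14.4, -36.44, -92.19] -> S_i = -2.25*2.53^i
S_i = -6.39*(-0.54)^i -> [-6.39, 3.45, -1.86, 1.01, -0.54]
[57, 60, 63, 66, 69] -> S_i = 57 + 3*i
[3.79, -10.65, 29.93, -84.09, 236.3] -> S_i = 3.79*(-2.81)^i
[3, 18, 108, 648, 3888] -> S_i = 3*6^i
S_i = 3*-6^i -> [3, -18, 108, -648, 3888]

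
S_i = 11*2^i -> [11, 22, 44, 88, 176]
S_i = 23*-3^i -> [23, -69, 207, -621, 1863]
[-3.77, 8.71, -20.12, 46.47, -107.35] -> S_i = -3.77*(-2.31)^i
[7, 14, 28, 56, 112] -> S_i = 7*2^i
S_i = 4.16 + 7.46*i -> [4.16, 11.62, 19.08, 26.54, 34.0]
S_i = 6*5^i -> [6, 30, 150, 750, 3750]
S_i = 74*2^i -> [74, 148, 296, 592, 1184]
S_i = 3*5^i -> [3, 15, 75, 375, 1875]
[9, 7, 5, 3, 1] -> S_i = 9 + -2*i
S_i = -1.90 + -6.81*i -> [-1.9, -8.71, -15.52, -22.33, -29.14]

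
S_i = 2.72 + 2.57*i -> [2.72, 5.29, 7.86, 10.43, 13.0]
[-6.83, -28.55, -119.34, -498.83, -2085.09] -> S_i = -6.83*4.18^i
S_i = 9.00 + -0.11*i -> [9.0, 8.89, 8.78, 8.67, 8.56]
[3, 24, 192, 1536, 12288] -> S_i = 3*8^i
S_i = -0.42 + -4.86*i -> [-0.42, -5.28, -10.14, -15.0, -19.86]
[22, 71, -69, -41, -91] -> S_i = Random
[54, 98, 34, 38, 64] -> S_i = Random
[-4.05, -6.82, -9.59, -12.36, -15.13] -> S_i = -4.05 + -2.77*i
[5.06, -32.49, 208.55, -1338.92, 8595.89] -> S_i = 5.06*(-6.42)^i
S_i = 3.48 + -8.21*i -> [3.48, -4.73, -12.94, -21.15, -29.36]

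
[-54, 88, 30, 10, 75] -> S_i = Random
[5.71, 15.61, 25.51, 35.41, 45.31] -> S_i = 5.71 + 9.90*i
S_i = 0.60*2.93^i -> [0.6, 1.76, 5.15, 15.09, 44.22]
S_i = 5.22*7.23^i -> [5.22, 37.74, 272.86, 1972.81, 14263.42]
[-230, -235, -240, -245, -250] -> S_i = -230 + -5*i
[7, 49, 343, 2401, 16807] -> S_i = 7*7^i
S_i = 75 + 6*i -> [75, 81, 87, 93, 99]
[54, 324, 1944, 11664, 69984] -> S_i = 54*6^i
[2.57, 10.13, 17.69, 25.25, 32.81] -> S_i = 2.57 + 7.56*i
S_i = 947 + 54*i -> [947, 1001, 1055, 1109, 1163]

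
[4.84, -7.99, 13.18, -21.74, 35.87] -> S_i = 4.84*(-1.65)^i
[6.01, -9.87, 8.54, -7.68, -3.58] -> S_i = Random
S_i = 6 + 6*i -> [6, 12, 18, 24, 30]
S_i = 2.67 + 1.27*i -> [2.67, 3.94, 5.21, 6.48, 7.75]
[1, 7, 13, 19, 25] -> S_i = 1 + 6*i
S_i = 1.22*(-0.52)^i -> [1.22, -0.63, 0.33, -0.17, 0.09]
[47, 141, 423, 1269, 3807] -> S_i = 47*3^i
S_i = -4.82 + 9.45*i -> [-4.82, 4.63, 14.08, 23.53, 32.98]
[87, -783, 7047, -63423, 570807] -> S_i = 87*-9^i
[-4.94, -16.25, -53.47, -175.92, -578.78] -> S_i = -4.94*3.29^i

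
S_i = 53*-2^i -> [53, -106, 212, -424, 848]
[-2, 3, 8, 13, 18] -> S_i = -2 + 5*i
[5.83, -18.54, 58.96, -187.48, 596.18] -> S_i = 5.83*(-3.18)^i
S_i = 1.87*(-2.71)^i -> [1.87, -5.07, 13.73, -37.22, 100.86]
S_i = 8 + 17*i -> [8, 25, 42, 59, 76]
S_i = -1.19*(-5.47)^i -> [-1.19, 6.51, -35.61, 194.76, -1065.36]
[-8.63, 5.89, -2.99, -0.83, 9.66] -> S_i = Random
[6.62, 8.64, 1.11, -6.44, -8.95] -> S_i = Random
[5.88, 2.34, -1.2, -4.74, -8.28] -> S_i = 5.88 + -3.54*i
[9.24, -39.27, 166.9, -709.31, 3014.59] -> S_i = 9.24*(-4.25)^i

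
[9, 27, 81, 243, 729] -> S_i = 9*3^i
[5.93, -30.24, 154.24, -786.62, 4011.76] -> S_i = 5.93*(-5.10)^i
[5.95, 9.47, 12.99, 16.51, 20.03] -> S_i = 5.95 + 3.52*i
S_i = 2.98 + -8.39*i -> [2.98, -5.41, -13.8, -22.19, -30.58]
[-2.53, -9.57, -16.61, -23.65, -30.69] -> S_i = -2.53 + -7.04*i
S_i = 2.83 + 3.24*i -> [2.83, 6.07, 9.31, 12.55, 15.79]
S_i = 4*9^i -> [4, 36, 324, 2916, 26244]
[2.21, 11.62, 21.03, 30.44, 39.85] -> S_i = 2.21 + 9.41*i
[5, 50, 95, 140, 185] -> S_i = 5 + 45*i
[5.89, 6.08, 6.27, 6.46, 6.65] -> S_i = 5.89 + 0.19*i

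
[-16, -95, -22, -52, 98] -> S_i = Random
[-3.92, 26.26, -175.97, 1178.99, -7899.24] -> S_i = -3.92*(-6.70)^i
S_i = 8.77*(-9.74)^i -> [8.77, -85.42, 831.99, -8103.57, 78928.79]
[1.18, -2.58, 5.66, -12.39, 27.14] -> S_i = 1.18*(-2.19)^i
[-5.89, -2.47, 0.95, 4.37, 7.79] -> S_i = -5.89 + 3.42*i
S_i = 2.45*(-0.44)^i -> [2.45, -1.08, 0.47, -0.21, 0.09]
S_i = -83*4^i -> [-83, -332, -1328, -5312, -21248]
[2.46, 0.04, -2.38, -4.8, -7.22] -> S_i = 2.46 + -2.42*i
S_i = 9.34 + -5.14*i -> [9.34, 4.2, -0.94, -6.08, -11.22]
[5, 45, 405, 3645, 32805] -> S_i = 5*9^i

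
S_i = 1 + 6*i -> [1, 7, 13, 19, 25]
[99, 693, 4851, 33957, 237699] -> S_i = 99*7^i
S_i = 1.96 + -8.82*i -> [1.96, -6.86, -15.68, -24.5, -33.32]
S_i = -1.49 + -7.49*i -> [-1.49, -8.98, -16.47, -23.96, -31.45]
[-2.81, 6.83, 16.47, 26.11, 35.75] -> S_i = -2.81 + 9.64*i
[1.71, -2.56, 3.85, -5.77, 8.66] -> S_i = 1.71*(-1.50)^i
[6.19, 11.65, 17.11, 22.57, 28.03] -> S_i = 6.19 + 5.46*i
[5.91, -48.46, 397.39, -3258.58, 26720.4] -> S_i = 5.91*(-8.20)^i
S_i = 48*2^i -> [48, 96, 192, 384, 768]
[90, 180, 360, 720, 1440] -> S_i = 90*2^i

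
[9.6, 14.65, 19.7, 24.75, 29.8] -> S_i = 9.60 + 5.05*i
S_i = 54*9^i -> [54, 486, 4374, 39366, 354294]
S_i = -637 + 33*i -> [-637, -604, -571, -538, -505]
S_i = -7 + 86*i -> [-7, 79, 165, 251, 337]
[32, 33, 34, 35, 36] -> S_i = 32 + 1*i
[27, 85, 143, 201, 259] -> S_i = 27 + 58*i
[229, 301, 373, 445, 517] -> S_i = 229 + 72*i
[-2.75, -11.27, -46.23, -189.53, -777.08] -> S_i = -2.75*4.10^i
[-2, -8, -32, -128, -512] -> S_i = -2*4^i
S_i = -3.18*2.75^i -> [-3.18, -8.75, -24.05, -66.13, -181.87]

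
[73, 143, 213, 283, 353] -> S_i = 73 + 70*i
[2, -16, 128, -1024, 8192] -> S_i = 2*-8^i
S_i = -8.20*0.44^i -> [-8.2, -3.61, -1.59, -0.7, -0.31]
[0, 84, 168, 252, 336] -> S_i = 0 + 84*i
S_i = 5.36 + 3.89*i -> [5.36, 9.25, 13.14, 17.03, 20.92]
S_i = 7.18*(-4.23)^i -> [7.18, -30.37, 128.47, -543.43, 2298.72]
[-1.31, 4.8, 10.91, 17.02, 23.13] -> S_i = -1.31 + 6.11*i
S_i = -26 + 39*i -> [-26, 13, 52, 91, 130]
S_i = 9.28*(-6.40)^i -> [9.28, -59.39, 380.11, -2432.7, 15569.26]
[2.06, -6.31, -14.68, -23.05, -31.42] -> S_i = 2.06 + -8.37*i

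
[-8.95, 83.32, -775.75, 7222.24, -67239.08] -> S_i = -8.95*(-9.31)^i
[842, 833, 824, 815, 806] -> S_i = 842 + -9*i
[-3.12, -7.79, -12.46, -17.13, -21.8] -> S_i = -3.12 + -4.67*i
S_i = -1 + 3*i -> [-1, 2, 5, 8, 11]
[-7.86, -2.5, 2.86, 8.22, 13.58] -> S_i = -7.86 + 5.36*i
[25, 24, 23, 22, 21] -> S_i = 25 + -1*i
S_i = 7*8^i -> [7, 56, 448, 3584, 28672]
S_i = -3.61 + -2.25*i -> [-3.61, -5.86, -8.11, -10.36, -12.61]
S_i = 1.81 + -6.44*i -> [1.81, -4.63, -11.07, -17.51, -23.95]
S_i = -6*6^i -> [-6, -36, -216, -1296, -7776]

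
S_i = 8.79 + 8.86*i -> [8.79, 17.65, 26.51, 35.37, 44.23]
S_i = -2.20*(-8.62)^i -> [-2.2, 18.96, -163.47, 1409.11, -12146.52]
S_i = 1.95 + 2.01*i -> [1.95, 3.96, 5.97, 7.98, 9.99]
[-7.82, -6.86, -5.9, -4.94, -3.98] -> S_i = -7.82 + 0.96*i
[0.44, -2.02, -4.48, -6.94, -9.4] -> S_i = 0.44 + -2.46*i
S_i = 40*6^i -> [40, 240, 1440, 8640, 51840]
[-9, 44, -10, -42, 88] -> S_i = Random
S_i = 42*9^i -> [42, 378, 3402, 30618, 275562]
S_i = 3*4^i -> [3, 12, 48, 192, 768]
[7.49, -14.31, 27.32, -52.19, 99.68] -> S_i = 7.49*(-1.91)^i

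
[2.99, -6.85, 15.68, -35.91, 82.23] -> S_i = 2.99*(-2.29)^i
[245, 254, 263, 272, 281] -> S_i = 245 + 9*i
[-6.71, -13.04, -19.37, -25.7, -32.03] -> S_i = -6.71 + -6.33*i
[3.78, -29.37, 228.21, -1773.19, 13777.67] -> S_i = 3.78*(-7.77)^i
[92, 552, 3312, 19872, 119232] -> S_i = 92*6^i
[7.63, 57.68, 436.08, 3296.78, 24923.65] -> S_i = 7.63*7.56^i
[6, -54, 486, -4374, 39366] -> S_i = 6*-9^i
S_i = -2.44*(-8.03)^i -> [-2.44, 19.59, -157.33, 1263.39, -10145.0]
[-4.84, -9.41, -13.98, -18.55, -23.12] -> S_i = -4.84 + -4.57*i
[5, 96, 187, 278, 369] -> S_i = 5 + 91*i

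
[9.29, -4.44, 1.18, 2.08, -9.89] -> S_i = Random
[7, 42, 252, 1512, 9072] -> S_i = 7*6^i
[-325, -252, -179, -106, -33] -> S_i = -325 + 73*i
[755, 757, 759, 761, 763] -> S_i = 755 + 2*i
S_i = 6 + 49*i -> [6, 55, 104, 153, 202]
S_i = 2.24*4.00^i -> [2.24, 8.96, 35.84, 143.36, 573.44]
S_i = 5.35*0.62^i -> [5.35, 3.32, 2.06, 1.28, 0.79]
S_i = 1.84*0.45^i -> [1.84, 0.83, 0.37, 0.17, 0.08]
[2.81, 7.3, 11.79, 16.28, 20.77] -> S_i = 2.81 + 4.49*i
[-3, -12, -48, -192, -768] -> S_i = -3*4^i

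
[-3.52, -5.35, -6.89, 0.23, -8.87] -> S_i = Random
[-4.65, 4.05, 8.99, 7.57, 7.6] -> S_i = Random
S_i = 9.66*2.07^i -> [9.66, 20.0, 41.39, 85.68, 177.36]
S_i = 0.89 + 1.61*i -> [0.89, 2.5, 4.11, 5.72, 7.33]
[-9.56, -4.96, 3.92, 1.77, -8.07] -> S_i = Random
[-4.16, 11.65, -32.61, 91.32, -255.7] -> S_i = -4.16*(-2.80)^i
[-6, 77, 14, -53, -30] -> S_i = Random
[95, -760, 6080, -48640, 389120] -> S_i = 95*-8^i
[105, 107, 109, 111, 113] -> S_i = 105 + 2*i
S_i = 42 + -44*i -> [42, -2, -46, -90, -134]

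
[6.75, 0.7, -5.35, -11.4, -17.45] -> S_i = 6.75 + -6.05*i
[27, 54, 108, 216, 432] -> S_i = 27*2^i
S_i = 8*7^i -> [8, 56, 392, 2744, 19208]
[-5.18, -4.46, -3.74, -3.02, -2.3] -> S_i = -5.18 + 0.72*i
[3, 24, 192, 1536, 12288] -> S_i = 3*8^i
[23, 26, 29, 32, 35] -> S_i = 23 + 3*i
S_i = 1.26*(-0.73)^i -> [1.26, -0.92, 0.67, -0.49, 0.36]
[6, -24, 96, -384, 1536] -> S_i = 6*-4^i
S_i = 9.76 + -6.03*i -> [9.76, 3.73, -2.3, -8.33, -14.36]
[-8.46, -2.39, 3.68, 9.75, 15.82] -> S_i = -8.46 + 6.07*i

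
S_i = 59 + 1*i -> [59, 60, 61, 62, 63]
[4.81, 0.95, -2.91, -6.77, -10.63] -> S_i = 4.81 + -3.86*i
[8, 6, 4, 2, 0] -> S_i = 8 + -2*i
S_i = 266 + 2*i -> [266, 268, 270, 272, 274]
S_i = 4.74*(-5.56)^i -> [4.74, -26.35, 146.53, -814.71, 4529.78]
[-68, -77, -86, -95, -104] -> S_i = -68 + -9*i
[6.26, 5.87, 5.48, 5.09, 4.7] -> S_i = 6.26 + -0.39*i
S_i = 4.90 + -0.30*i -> [4.9, 4.6, 4.3, 4.0, 3.7]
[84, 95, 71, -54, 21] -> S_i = Random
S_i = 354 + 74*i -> [354, 428, 502, 576, 650]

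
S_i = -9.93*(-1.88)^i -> [-9.93, 18.67, -35.1, 65.98, -124.05]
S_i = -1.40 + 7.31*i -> [-1.4, 5.91, 13.22, 20.53, 27.84]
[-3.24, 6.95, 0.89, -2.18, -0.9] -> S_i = Random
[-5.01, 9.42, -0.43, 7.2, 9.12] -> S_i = Random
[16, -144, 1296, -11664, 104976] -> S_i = 16*-9^i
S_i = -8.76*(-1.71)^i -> [-8.76, 14.98, -25.62, 43.8, -74.9]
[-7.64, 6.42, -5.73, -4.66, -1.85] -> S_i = Random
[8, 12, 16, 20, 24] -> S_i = 8 + 4*i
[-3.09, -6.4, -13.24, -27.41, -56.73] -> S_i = -3.09*2.07^i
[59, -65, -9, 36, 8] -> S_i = Random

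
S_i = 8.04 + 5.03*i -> [8.04, 13.07, 18.1, 23.13, 28.16]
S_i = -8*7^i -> [-8, -56, -392, -2744, -19208]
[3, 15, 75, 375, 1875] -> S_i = 3*5^i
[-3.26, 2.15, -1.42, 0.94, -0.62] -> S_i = -3.26*(-0.66)^i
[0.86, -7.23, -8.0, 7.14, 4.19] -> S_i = Random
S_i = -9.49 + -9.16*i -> [-9.49, -18.65, -27.81, -36.97, -46.13]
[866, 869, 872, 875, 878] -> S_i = 866 + 3*i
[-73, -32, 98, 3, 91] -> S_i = Random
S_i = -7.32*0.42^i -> [-7.32, -3.07, -1.29, -0.54, -0.23]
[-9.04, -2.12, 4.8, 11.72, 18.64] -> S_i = -9.04 + 6.92*i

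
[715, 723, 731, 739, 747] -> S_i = 715 + 8*i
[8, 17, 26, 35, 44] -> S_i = 8 + 9*i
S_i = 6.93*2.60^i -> [6.93, 18.02, 46.85, 121.8, 316.68]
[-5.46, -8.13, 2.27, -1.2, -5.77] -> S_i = Random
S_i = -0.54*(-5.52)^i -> [-0.54, 2.98, -16.45, 90.83, -501.36]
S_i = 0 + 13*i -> [0, 13, 26, 39, 52]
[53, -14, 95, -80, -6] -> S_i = Random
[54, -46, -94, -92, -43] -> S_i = Random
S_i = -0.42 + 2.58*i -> [-0.42, 2.16, 4.74, 7.32, 9.9]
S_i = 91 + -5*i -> [91, 86, 81, 76, 71]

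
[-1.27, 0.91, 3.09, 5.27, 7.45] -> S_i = -1.27 + 2.18*i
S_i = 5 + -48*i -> [5, -43, -91, -139, -187]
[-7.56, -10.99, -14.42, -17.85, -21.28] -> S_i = -7.56 + -3.43*i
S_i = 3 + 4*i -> [3, 7, 11, 15, 19]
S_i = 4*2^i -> [4, 8, 16, 32, 64]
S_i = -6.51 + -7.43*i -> [-6.51, -13.94, -21.37, -28.8, -36.23]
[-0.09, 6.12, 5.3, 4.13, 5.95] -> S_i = Random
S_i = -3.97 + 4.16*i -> [-3.97, 0.19, 4.35, 8.51, 12.67]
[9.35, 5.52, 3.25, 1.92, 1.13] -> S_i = 9.35*0.59^i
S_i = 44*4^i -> [44, 176, 704, 2816, 11264]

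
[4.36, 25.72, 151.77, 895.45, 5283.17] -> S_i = 4.36*5.90^i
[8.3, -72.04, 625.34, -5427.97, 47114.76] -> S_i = 8.30*(-8.68)^i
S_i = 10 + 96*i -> [10, 106, 202, 298, 394]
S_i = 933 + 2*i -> [933, 935, 937, 939, 941]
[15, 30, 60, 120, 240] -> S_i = 15*2^i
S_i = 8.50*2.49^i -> [8.5, 21.17, 52.7, 131.23, 326.75]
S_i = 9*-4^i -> [9, -36, 144, -576, 2304]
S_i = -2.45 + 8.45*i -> [-2.45, 6.0, 14.45, 22.9, 31.35]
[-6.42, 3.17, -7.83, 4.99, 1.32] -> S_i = Random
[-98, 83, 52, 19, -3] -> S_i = Random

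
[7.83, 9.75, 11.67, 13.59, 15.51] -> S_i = 7.83 + 1.92*i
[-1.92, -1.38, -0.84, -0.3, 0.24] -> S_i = -1.92 + 0.54*i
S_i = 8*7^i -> [8, 56, 392, 2744, 19208]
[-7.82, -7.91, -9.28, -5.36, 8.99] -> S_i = Random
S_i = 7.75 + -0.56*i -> [7.75, 7.19, 6.63, 6.07, 5.51]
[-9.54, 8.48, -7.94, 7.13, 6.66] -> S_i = Random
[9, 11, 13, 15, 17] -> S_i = 9 + 2*i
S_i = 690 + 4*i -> [690, 694, 698, 702, 706]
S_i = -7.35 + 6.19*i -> [-7.35, -1.16, 5.03, 11.22, 17.41]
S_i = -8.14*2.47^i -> [-8.14, -20.11, -49.66, -122.66, -302.98]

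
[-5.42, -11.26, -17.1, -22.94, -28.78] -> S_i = -5.42 + -5.84*i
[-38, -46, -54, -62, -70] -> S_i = -38 + -8*i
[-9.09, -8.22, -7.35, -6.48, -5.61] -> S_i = -9.09 + 0.87*i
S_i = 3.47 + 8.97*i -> [3.47, 12.44, 21.41, 30.38, 39.35]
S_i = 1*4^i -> [1, 4, 16, 64, 256]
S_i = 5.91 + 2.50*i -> [5.91, 8.41, 10.91, 13.41, 15.91]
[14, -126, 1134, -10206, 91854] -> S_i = 14*-9^i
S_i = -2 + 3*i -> [-2, 1, 4, 7, 10]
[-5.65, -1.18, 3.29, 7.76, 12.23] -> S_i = -5.65 + 4.47*i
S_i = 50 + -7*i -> [50, 43, 36, 29, 22]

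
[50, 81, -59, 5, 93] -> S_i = Random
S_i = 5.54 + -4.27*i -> [5.54, 1.27, -3.0, -7.27, -11.54]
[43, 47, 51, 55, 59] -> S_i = 43 + 4*i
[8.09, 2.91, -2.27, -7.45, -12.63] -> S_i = 8.09 + -5.18*i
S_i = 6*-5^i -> [6, -30, 150, -750, 3750]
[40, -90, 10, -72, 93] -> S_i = Random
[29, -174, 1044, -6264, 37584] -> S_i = 29*-6^i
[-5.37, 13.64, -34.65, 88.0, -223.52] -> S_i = -5.37*(-2.54)^i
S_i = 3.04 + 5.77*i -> [3.04, 8.81, 14.58, 20.35, 26.12]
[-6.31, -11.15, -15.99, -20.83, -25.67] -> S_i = -6.31 + -4.84*i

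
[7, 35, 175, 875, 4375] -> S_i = 7*5^i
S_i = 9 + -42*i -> [9, -33, -75, -117, -159]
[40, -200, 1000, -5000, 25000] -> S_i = 40*-5^i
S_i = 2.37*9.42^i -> [2.37, 22.33, 210.31, 1981.08, 18661.73]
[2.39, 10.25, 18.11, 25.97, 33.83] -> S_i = 2.39 + 7.86*i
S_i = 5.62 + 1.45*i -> [5.62, 7.07, 8.52, 9.97, 11.42]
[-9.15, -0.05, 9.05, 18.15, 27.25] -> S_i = -9.15 + 9.10*i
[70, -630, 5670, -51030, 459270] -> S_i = 70*-9^i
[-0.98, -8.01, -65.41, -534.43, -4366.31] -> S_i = -0.98*8.17^i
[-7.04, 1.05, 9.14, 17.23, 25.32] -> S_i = -7.04 + 8.09*i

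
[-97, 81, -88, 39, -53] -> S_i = Random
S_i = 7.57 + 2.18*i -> [7.57, 9.75, 11.93, 14.11, 16.29]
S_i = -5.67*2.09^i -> [-5.67, -11.85, -24.77, -51.76, -108.19]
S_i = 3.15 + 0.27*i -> [3.15, 3.42, 3.69, 3.96, 4.23]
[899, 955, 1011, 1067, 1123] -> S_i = 899 + 56*i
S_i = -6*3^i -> [-6, -18, -54, -162, -486]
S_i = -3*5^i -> [-3, -15, -75, -375, -1875]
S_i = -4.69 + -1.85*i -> [-4.69, -6.54, -8.39, -10.24, -12.09]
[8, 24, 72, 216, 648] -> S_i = 8*3^i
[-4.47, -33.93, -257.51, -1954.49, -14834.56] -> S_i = -4.47*7.59^i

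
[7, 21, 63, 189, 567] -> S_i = 7*3^i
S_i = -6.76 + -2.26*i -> [-6.76, -9.02, -11.28, -13.54, -15.8]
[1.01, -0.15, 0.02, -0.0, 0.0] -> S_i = 1.01*(-0.15)^i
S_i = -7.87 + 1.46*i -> [-7.87, -6.41, -4.95, -3.49, -2.03]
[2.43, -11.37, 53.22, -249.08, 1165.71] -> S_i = 2.43*(-4.68)^i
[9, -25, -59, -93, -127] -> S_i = 9 + -34*i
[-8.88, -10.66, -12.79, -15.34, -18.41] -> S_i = -8.88*1.20^i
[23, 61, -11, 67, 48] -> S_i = Random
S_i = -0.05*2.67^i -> [-0.05, -0.13, -0.36, -0.95, -2.54]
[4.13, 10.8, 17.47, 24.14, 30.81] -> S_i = 4.13 + 6.67*i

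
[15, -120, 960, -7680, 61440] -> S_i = 15*-8^i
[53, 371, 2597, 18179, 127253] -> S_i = 53*7^i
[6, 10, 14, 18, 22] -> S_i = 6 + 4*i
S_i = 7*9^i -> [7, 63, 567, 5103, 45927]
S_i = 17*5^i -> [17, 85, 425, 2125, 10625]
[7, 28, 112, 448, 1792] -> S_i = 7*4^i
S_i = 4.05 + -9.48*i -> [4.05, -5.43, -14.91, -24.39, -33.87]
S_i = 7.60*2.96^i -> [7.6, 22.5, 66.59, 197.1, 583.42]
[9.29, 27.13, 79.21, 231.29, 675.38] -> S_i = 9.29*2.92^i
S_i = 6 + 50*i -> [6, 56, 106, 156, 206]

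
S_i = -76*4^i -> [-76, -304, -1216, -4864, -19456]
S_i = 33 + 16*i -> [33, 49, 65, 81, 97]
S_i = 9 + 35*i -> [9, 44, 79, 114, 149]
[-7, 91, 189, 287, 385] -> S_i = -7 + 98*i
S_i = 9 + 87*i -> [9, 96, 183, 270, 357]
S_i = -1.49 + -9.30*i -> [-1.49, -10.79, -20.09, -29.39, -38.69]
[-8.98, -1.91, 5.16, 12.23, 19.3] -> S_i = -8.98 + 7.07*i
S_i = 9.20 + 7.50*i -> [9.2, 16.7, 24.2, 31.7, 39.2]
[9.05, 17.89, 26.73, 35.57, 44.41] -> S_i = 9.05 + 8.84*i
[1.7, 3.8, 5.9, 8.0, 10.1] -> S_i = 1.70 + 2.10*i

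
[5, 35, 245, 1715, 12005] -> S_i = 5*7^i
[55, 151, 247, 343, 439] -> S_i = 55 + 96*i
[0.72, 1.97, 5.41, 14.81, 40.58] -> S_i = 0.72*2.74^i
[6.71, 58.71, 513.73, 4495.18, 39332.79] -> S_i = 6.71*8.75^i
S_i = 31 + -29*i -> [31, 2, -27, -56, -85]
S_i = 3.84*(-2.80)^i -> [3.84, -10.75, 30.11, -84.3, 236.03]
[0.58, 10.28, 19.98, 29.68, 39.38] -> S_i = 0.58 + 9.70*i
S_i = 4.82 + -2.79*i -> [4.82, 2.03, -0.76, -3.55, -6.34]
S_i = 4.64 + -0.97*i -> [4.64, 3.67, 2.7, 1.73, 0.76]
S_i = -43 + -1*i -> [-43, -44, -45, -46, -47]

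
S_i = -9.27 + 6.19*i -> [-9.27, -3.08, 3.11, 9.3, 15.49]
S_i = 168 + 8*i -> [168, 176, 184, 192, 200]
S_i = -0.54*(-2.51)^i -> [-0.54, 1.36, -3.4, 8.54, -21.43]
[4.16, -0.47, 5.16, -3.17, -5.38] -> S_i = Random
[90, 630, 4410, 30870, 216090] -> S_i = 90*7^i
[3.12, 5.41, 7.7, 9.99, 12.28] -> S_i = 3.12 + 2.29*i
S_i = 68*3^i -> [68, 204, 612, 1836, 5508]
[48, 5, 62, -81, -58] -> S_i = Random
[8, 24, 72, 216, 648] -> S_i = 8*3^i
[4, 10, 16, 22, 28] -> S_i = 4 + 6*i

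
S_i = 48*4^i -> [48, 192, 768, 3072, 12288]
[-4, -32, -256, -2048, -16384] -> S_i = -4*8^i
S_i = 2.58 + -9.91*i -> [2.58, -7.33, -17.24, -27.15, -37.06]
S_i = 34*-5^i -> [34, -170, 850, -4250, 21250]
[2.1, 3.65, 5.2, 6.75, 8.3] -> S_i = 2.10 + 1.55*i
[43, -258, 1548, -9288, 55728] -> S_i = 43*-6^i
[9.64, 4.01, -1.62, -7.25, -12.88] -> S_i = 9.64 + -5.63*i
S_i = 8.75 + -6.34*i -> [8.75, 2.41, -3.93, -10.27, -16.61]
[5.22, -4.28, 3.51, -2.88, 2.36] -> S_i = 5.22*(-0.82)^i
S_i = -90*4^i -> [-90, -360, -1440, -5760, -23040]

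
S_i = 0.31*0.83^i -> [0.31, 0.26, 0.21, 0.18, 0.15]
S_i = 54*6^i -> [54, 324, 1944, 11664, 69984]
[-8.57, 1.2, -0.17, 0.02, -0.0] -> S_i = -8.57*(-0.14)^i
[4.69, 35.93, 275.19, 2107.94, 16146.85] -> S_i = 4.69*7.66^i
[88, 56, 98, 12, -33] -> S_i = Random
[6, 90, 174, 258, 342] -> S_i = 6 + 84*i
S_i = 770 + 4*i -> [770, 774, 778, 782, 786]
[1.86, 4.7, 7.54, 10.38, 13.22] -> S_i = 1.86 + 2.84*i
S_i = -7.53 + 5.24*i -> [-7.53, -2.29, 2.95, 8.19, 13.43]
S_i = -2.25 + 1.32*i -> [-2.25, -0.93, 0.39, 1.71, 3.03]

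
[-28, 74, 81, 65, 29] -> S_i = Random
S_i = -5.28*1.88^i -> [-5.28, -9.93, -18.66, -35.08, -65.96]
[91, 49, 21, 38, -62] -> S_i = Random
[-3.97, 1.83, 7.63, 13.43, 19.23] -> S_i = -3.97 + 5.80*i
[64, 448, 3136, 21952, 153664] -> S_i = 64*7^i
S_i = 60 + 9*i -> [60, 69, 78, 87, 96]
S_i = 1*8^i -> [1, 8, 64, 512, 4096]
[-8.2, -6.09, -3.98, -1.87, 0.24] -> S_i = -8.20 + 2.11*i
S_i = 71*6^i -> [71, 426, 2556, 15336, 92016]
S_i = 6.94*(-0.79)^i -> [6.94, -5.48, 4.33, -3.42, 2.7]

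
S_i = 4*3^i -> [4, 12, 36, 108, 324]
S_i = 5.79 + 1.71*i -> [5.79, 7.5, 9.21, 10.92, 12.63]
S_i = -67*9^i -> [-67, -603, -5427, -48843, -439587]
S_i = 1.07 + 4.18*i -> [1.07, 5.25, 9.43, 13.61, 17.79]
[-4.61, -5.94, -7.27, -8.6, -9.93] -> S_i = -4.61 + -1.33*i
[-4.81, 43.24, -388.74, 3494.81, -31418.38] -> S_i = -4.81*(-8.99)^i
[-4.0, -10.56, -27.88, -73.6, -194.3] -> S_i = -4.00*2.64^i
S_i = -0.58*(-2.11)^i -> [-0.58, 1.22, -2.58, 5.45, -11.5]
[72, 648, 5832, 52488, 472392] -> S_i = 72*9^i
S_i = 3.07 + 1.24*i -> [3.07, 4.31, 5.55, 6.79, 8.03]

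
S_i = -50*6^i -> [-50, -300, -1800, -10800, -64800]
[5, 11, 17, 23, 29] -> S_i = 5 + 6*i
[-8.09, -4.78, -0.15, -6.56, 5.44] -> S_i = Random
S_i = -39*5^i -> [-39, -195, -975, -4875, -24375]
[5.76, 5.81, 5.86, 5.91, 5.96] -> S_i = 5.76 + 0.05*i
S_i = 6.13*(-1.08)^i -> [6.13, -6.62, 7.15, -7.72, 8.34]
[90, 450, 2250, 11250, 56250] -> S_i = 90*5^i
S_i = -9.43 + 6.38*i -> [-9.43, -3.05, 3.33, 9.71, 16.09]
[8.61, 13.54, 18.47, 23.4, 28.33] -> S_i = 8.61 + 4.93*i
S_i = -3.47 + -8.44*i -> [-3.47, -11.91, -20.35, -28.79, -37.23]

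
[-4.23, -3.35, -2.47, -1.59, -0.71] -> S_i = -4.23 + 0.88*i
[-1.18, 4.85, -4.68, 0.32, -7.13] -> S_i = Random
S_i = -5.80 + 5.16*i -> [-5.8, -0.64, 4.52, 9.68, 14.84]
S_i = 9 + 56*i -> [9, 65, 121, 177, 233]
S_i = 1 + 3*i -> [1, 4, 7, 10, 13]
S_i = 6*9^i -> [6, 54, 486, 4374, 39366]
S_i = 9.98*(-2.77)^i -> [9.98, -27.64, 76.58, -212.11, 587.56]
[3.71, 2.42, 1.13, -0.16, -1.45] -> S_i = 3.71 + -1.29*i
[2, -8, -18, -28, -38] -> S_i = 2 + -10*i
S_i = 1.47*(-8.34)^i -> [1.47, -12.26, 102.25, -852.74, 7111.83]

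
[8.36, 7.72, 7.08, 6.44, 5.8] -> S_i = 8.36 + -0.64*i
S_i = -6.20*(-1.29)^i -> [-6.2, 8.0, -10.32, 13.31, -17.17]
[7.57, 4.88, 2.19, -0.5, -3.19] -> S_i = 7.57 + -2.69*i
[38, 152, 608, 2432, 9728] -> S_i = 38*4^i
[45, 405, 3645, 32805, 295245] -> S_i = 45*9^i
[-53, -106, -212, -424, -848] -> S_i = -53*2^i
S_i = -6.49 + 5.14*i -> [-6.49, -1.35, 3.79, 8.93, 14.07]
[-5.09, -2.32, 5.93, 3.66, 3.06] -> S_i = Random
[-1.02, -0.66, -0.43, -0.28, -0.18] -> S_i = -1.02*0.65^i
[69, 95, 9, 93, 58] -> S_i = Random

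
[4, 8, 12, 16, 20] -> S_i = 4 + 4*i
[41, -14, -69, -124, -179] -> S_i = 41 + -55*i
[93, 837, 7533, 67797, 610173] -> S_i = 93*9^i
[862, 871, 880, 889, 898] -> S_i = 862 + 9*i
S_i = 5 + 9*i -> [5, 14, 23, 32, 41]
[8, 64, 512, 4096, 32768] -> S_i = 8*8^i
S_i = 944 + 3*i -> [944, 947, 950, 953, 956]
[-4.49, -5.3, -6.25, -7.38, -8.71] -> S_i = -4.49*1.18^i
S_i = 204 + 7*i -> [204, 211, 218, 225, 232]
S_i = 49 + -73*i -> [49, -24, -97, -170, -243]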